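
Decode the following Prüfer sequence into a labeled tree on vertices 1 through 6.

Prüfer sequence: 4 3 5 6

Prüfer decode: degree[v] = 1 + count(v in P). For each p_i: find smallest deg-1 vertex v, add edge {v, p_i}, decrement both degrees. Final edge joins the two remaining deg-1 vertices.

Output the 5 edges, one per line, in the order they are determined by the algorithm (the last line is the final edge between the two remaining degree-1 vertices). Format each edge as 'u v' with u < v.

Initial degrees: {1:1, 2:1, 3:2, 4:2, 5:2, 6:2}
Step 1: smallest deg-1 vertex = 1, p_1 = 4. Add edge {1,4}. Now deg[1]=0, deg[4]=1.
Step 2: smallest deg-1 vertex = 2, p_2 = 3. Add edge {2,3}. Now deg[2]=0, deg[3]=1.
Step 3: smallest deg-1 vertex = 3, p_3 = 5. Add edge {3,5}. Now deg[3]=0, deg[5]=1.
Step 4: smallest deg-1 vertex = 4, p_4 = 6. Add edge {4,6}. Now deg[4]=0, deg[6]=1.
Final: two remaining deg-1 vertices are 5, 6. Add edge {5,6}.

Answer: 1 4
2 3
3 5
4 6
5 6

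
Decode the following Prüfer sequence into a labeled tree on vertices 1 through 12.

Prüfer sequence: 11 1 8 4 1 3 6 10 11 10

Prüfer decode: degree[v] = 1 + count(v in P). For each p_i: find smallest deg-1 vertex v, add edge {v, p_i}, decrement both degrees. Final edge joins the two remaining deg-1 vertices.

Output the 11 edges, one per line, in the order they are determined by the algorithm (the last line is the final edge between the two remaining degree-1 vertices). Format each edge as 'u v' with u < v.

Initial degrees: {1:3, 2:1, 3:2, 4:2, 5:1, 6:2, 7:1, 8:2, 9:1, 10:3, 11:3, 12:1}
Step 1: smallest deg-1 vertex = 2, p_1 = 11. Add edge {2,11}. Now deg[2]=0, deg[11]=2.
Step 2: smallest deg-1 vertex = 5, p_2 = 1. Add edge {1,5}. Now deg[5]=0, deg[1]=2.
Step 3: smallest deg-1 vertex = 7, p_3 = 8. Add edge {7,8}. Now deg[7]=0, deg[8]=1.
Step 4: smallest deg-1 vertex = 8, p_4 = 4. Add edge {4,8}. Now deg[8]=0, deg[4]=1.
Step 5: smallest deg-1 vertex = 4, p_5 = 1. Add edge {1,4}. Now deg[4]=0, deg[1]=1.
Step 6: smallest deg-1 vertex = 1, p_6 = 3. Add edge {1,3}. Now deg[1]=0, deg[3]=1.
Step 7: smallest deg-1 vertex = 3, p_7 = 6. Add edge {3,6}. Now deg[3]=0, deg[6]=1.
Step 8: smallest deg-1 vertex = 6, p_8 = 10. Add edge {6,10}. Now deg[6]=0, deg[10]=2.
Step 9: smallest deg-1 vertex = 9, p_9 = 11. Add edge {9,11}. Now deg[9]=0, deg[11]=1.
Step 10: smallest deg-1 vertex = 11, p_10 = 10. Add edge {10,11}. Now deg[11]=0, deg[10]=1.
Final: two remaining deg-1 vertices are 10, 12. Add edge {10,12}.

Answer: 2 11
1 5
7 8
4 8
1 4
1 3
3 6
6 10
9 11
10 11
10 12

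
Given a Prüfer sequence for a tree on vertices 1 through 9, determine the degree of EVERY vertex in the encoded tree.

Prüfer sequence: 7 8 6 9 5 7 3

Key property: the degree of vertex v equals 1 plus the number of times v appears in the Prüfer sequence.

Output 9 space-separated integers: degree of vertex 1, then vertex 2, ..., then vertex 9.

p_1 = 7: count[7] becomes 1
p_2 = 8: count[8] becomes 1
p_3 = 6: count[6] becomes 1
p_4 = 9: count[9] becomes 1
p_5 = 5: count[5] becomes 1
p_6 = 7: count[7] becomes 2
p_7 = 3: count[3] becomes 1
Degrees (1 + count): deg[1]=1+0=1, deg[2]=1+0=1, deg[3]=1+1=2, deg[4]=1+0=1, deg[5]=1+1=2, deg[6]=1+1=2, deg[7]=1+2=3, deg[8]=1+1=2, deg[9]=1+1=2

Answer: 1 1 2 1 2 2 3 2 2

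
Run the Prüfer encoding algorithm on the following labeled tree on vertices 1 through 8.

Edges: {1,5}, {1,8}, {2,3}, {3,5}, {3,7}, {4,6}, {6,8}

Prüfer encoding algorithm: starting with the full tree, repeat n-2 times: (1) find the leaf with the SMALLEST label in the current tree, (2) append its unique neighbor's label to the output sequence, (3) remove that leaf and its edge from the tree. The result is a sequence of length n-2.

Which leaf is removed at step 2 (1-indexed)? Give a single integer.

Answer: 4

Derivation:
Step 1: current leaves = {2,4,7}. Remove leaf 2 (neighbor: 3).
Step 2: current leaves = {4,7}. Remove leaf 4 (neighbor: 6).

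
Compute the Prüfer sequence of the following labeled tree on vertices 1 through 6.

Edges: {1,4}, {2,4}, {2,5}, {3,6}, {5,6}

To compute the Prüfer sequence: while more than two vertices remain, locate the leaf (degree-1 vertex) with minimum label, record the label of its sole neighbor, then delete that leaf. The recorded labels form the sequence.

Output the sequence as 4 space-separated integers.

Step 1: leaves = {1,3}. Remove smallest leaf 1, emit neighbor 4.
Step 2: leaves = {3,4}. Remove smallest leaf 3, emit neighbor 6.
Step 3: leaves = {4,6}. Remove smallest leaf 4, emit neighbor 2.
Step 4: leaves = {2,6}. Remove smallest leaf 2, emit neighbor 5.
Done: 2 vertices remain (5, 6). Sequence = [4 6 2 5]

Answer: 4 6 2 5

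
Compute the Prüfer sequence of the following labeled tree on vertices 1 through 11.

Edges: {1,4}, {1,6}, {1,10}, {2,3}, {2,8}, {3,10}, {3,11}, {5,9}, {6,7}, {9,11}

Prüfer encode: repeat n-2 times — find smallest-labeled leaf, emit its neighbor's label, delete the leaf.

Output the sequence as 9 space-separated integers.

Answer: 1 9 6 1 10 2 3 11 3

Derivation:
Step 1: leaves = {4,5,7,8}. Remove smallest leaf 4, emit neighbor 1.
Step 2: leaves = {5,7,8}. Remove smallest leaf 5, emit neighbor 9.
Step 3: leaves = {7,8,9}. Remove smallest leaf 7, emit neighbor 6.
Step 4: leaves = {6,8,9}. Remove smallest leaf 6, emit neighbor 1.
Step 5: leaves = {1,8,9}. Remove smallest leaf 1, emit neighbor 10.
Step 6: leaves = {8,9,10}. Remove smallest leaf 8, emit neighbor 2.
Step 7: leaves = {2,9,10}. Remove smallest leaf 2, emit neighbor 3.
Step 8: leaves = {9,10}. Remove smallest leaf 9, emit neighbor 11.
Step 9: leaves = {10,11}. Remove smallest leaf 10, emit neighbor 3.
Done: 2 vertices remain (3, 11). Sequence = [1 9 6 1 10 2 3 11 3]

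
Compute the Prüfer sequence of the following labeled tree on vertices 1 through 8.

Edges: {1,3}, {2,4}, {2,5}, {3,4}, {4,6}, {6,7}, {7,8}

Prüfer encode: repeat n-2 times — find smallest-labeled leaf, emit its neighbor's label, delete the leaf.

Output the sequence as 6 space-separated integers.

Step 1: leaves = {1,5,8}. Remove smallest leaf 1, emit neighbor 3.
Step 2: leaves = {3,5,8}. Remove smallest leaf 3, emit neighbor 4.
Step 3: leaves = {5,8}. Remove smallest leaf 5, emit neighbor 2.
Step 4: leaves = {2,8}. Remove smallest leaf 2, emit neighbor 4.
Step 5: leaves = {4,8}. Remove smallest leaf 4, emit neighbor 6.
Step 6: leaves = {6,8}. Remove smallest leaf 6, emit neighbor 7.
Done: 2 vertices remain (7, 8). Sequence = [3 4 2 4 6 7]

Answer: 3 4 2 4 6 7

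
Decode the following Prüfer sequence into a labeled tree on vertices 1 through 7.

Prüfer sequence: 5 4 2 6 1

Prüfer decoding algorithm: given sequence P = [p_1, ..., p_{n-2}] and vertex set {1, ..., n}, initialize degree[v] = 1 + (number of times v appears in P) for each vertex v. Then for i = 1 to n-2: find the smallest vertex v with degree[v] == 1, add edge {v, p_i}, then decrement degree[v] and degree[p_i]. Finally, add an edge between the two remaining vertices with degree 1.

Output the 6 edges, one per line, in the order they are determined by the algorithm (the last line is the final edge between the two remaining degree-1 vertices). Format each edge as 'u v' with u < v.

Initial degrees: {1:2, 2:2, 3:1, 4:2, 5:2, 6:2, 7:1}
Step 1: smallest deg-1 vertex = 3, p_1 = 5. Add edge {3,5}. Now deg[3]=0, deg[5]=1.
Step 2: smallest deg-1 vertex = 5, p_2 = 4. Add edge {4,5}. Now deg[5]=0, deg[4]=1.
Step 3: smallest deg-1 vertex = 4, p_3 = 2. Add edge {2,4}. Now deg[4]=0, deg[2]=1.
Step 4: smallest deg-1 vertex = 2, p_4 = 6. Add edge {2,6}. Now deg[2]=0, deg[6]=1.
Step 5: smallest deg-1 vertex = 6, p_5 = 1. Add edge {1,6}. Now deg[6]=0, deg[1]=1.
Final: two remaining deg-1 vertices are 1, 7. Add edge {1,7}.

Answer: 3 5
4 5
2 4
2 6
1 6
1 7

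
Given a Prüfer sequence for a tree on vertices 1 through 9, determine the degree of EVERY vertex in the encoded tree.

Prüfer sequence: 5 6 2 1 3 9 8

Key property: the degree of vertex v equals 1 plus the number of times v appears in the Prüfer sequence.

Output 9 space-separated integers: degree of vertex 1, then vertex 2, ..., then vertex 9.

Answer: 2 2 2 1 2 2 1 2 2

Derivation:
p_1 = 5: count[5] becomes 1
p_2 = 6: count[6] becomes 1
p_3 = 2: count[2] becomes 1
p_4 = 1: count[1] becomes 1
p_5 = 3: count[3] becomes 1
p_6 = 9: count[9] becomes 1
p_7 = 8: count[8] becomes 1
Degrees (1 + count): deg[1]=1+1=2, deg[2]=1+1=2, deg[3]=1+1=2, deg[4]=1+0=1, deg[5]=1+1=2, deg[6]=1+1=2, deg[7]=1+0=1, deg[8]=1+1=2, deg[9]=1+1=2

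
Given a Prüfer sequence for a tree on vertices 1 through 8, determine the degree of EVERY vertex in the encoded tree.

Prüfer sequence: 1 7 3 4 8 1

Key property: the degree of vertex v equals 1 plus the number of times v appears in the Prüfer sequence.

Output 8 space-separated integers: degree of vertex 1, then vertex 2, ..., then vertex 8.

Answer: 3 1 2 2 1 1 2 2

Derivation:
p_1 = 1: count[1] becomes 1
p_2 = 7: count[7] becomes 1
p_3 = 3: count[3] becomes 1
p_4 = 4: count[4] becomes 1
p_5 = 8: count[8] becomes 1
p_6 = 1: count[1] becomes 2
Degrees (1 + count): deg[1]=1+2=3, deg[2]=1+0=1, deg[3]=1+1=2, deg[4]=1+1=2, deg[5]=1+0=1, deg[6]=1+0=1, deg[7]=1+1=2, deg[8]=1+1=2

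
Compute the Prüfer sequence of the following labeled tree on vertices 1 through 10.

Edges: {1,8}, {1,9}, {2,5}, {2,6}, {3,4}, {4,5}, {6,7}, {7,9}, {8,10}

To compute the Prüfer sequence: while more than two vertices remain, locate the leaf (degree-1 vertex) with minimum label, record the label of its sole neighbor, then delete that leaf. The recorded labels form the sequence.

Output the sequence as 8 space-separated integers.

Answer: 4 5 2 6 7 9 1 8

Derivation:
Step 1: leaves = {3,10}. Remove smallest leaf 3, emit neighbor 4.
Step 2: leaves = {4,10}. Remove smallest leaf 4, emit neighbor 5.
Step 3: leaves = {5,10}. Remove smallest leaf 5, emit neighbor 2.
Step 4: leaves = {2,10}. Remove smallest leaf 2, emit neighbor 6.
Step 5: leaves = {6,10}. Remove smallest leaf 6, emit neighbor 7.
Step 6: leaves = {7,10}. Remove smallest leaf 7, emit neighbor 9.
Step 7: leaves = {9,10}. Remove smallest leaf 9, emit neighbor 1.
Step 8: leaves = {1,10}. Remove smallest leaf 1, emit neighbor 8.
Done: 2 vertices remain (8, 10). Sequence = [4 5 2 6 7 9 1 8]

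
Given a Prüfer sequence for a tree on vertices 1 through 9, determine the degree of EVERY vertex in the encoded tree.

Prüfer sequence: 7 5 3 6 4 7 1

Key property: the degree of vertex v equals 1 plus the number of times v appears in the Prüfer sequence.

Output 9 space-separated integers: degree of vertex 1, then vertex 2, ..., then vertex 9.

Answer: 2 1 2 2 2 2 3 1 1

Derivation:
p_1 = 7: count[7] becomes 1
p_2 = 5: count[5] becomes 1
p_3 = 3: count[3] becomes 1
p_4 = 6: count[6] becomes 1
p_5 = 4: count[4] becomes 1
p_6 = 7: count[7] becomes 2
p_7 = 1: count[1] becomes 1
Degrees (1 + count): deg[1]=1+1=2, deg[2]=1+0=1, deg[3]=1+1=2, deg[4]=1+1=2, deg[5]=1+1=2, deg[6]=1+1=2, deg[7]=1+2=3, deg[8]=1+0=1, deg[9]=1+0=1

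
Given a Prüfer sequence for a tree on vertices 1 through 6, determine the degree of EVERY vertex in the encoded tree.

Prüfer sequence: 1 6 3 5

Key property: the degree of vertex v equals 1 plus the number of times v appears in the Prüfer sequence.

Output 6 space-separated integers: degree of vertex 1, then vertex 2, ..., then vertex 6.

p_1 = 1: count[1] becomes 1
p_2 = 6: count[6] becomes 1
p_3 = 3: count[3] becomes 1
p_4 = 5: count[5] becomes 1
Degrees (1 + count): deg[1]=1+1=2, deg[2]=1+0=1, deg[3]=1+1=2, deg[4]=1+0=1, deg[5]=1+1=2, deg[6]=1+1=2

Answer: 2 1 2 1 2 2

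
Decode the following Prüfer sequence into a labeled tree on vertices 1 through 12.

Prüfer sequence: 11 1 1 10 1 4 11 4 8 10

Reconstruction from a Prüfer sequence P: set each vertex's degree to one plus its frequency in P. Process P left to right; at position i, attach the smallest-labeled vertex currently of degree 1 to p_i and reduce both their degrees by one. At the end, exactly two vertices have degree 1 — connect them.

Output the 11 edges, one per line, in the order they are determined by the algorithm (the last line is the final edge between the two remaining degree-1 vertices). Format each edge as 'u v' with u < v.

Answer: 2 11
1 3
1 5
6 10
1 7
1 4
9 11
4 11
4 8
8 10
10 12

Derivation:
Initial degrees: {1:4, 2:1, 3:1, 4:3, 5:1, 6:1, 7:1, 8:2, 9:1, 10:3, 11:3, 12:1}
Step 1: smallest deg-1 vertex = 2, p_1 = 11. Add edge {2,11}. Now deg[2]=0, deg[11]=2.
Step 2: smallest deg-1 vertex = 3, p_2 = 1. Add edge {1,3}. Now deg[3]=0, deg[1]=3.
Step 3: smallest deg-1 vertex = 5, p_3 = 1. Add edge {1,5}. Now deg[5]=0, deg[1]=2.
Step 4: smallest deg-1 vertex = 6, p_4 = 10. Add edge {6,10}. Now deg[6]=0, deg[10]=2.
Step 5: smallest deg-1 vertex = 7, p_5 = 1. Add edge {1,7}. Now deg[7]=0, deg[1]=1.
Step 6: smallest deg-1 vertex = 1, p_6 = 4. Add edge {1,4}. Now deg[1]=0, deg[4]=2.
Step 7: smallest deg-1 vertex = 9, p_7 = 11. Add edge {9,11}. Now deg[9]=0, deg[11]=1.
Step 8: smallest deg-1 vertex = 11, p_8 = 4. Add edge {4,11}. Now deg[11]=0, deg[4]=1.
Step 9: smallest deg-1 vertex = 4, p_9 = 8. Add edge {4,8}. Now deg[4]=0, deg[8]=1.
Step 10: smallest deg-1 vertex = 8, p_10 = 10. Add edge {8,10}. Now deg[8]=0, deg[10]=1.
Final: two remaining deg-1 vertices are 10, 12. Add edge {10,12}.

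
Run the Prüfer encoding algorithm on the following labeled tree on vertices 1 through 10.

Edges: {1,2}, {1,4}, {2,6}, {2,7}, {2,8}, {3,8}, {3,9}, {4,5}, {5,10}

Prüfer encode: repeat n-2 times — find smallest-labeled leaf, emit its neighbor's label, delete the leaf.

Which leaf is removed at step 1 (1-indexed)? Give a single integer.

Step 1: current leaves = {6,7,9,10}. Remove leaf 6 (neighbor: 2).

Answer: 6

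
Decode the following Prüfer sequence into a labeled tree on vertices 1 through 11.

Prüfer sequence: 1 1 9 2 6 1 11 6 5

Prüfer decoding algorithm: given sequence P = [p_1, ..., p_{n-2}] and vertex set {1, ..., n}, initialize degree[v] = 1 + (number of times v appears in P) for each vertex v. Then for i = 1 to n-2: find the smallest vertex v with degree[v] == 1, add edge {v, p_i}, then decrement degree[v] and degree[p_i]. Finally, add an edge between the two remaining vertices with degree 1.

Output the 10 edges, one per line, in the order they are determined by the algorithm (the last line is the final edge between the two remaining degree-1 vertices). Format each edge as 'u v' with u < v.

Answer: 1 3
1 4
7 9
2 8
2 6
1 9
1 11
6 10
5 6
5 11

Derivation:
Initial degrees: {1:4, 2:2, 3:1, 4:1, 5:2, 6:3, 7:1, 8:1, 9:2, 10:1, 11:2}
Step 1: smallest deg-1 vertex = 3, p_1 = 1. Add edge {1,3}. Now deg[3]=0, deg[1]=3.
Step 2: smallest deg-1 vertex = 4, p_2 = 1. Add edge {1,4}. Now deg[4]=0, deg[1]=2.
Step 3: smallest deg-1 vertex = 7, p_3 = 9. Add edge {7,9}. Now deg[7]=0, deg[9]=1.
Step 4: smallest deg-1 vertex = 8, p_4 = 2. Add edge {2,8}. Now deg[8]=0, deg[2]=1.
Step 5: smallest deg-1 vertex = 2, p_5 = 6. Add edge {2,6}. Now deg[2]=0, deg[6]=2.
Step 6: smallest deg-1 vertex = 9, p_6 = 1. Add edge {1,9}. Now deg[9]=0, deg[1]=1.
Step 7: smallest deg-1 vertex = 1, p_7 = 11. Add edge {1,11}. Now deg[1]=0, deg[11]=1.
Step 8: smallest deg-1 vertex = 10, p_8 = 6. Add edge {6,10}. Now deg[10]=0, deg[6]=1.
Step 9: smallest deg-1 vertex = 6, p_9 = 5. Add edge {5,6}. Now deg[6]=0, deg[5]=1.
Final: two remaining deg-1 vertices are 5, 11. Add edge {5,11}.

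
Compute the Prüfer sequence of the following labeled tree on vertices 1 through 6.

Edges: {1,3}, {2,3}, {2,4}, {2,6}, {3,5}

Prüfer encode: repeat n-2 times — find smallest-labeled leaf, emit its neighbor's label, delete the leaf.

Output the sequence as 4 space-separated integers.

Answer: 3 2 3 2

Derivation:
Step 1: leaves = {1,4,5,6}. Remove smallest leaf 1, emit neighbor 3.
Step 2: leaves = {4,5,6}. Remove smallest leaf 4, emit neighbor 2.
Step 3: leaves = {5,6}. Remove smallest leaf 5, emit neighbor 3.
Step 4: leaves = {3,6}. Remove smallest leaf 3, emit neighbor 2.
Done: 2 vertices remain (2, 6). Sequence = [3 2 3 2]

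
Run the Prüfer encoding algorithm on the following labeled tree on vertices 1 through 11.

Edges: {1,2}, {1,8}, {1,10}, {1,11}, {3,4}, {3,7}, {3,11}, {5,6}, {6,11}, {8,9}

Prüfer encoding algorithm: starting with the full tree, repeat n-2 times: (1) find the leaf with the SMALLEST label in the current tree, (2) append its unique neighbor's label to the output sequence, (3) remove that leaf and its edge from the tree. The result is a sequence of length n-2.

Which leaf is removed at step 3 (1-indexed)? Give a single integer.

Answer: 5

Derivation:
Step 1: current leaves = {2,4,5,7,9,10}. Remove leaf 2 (neighbor: 1).
Step 2: current leaves = {4,5,7,9,10}. Remove leaf 4 (neighbor: 3).
Step 3: current leaves = {5,7,9,10}. Remove leaf 5 (neighbor: 6).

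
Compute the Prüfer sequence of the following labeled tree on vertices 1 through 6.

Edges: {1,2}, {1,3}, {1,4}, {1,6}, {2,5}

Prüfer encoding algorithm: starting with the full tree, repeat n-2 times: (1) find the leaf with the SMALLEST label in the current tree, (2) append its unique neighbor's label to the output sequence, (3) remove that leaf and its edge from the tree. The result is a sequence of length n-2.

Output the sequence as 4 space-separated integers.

Answer: 1 1 2 1

Derivation:
Step 1: leaves = {3,4,5,6}. Remove smallest leaf 3, emit neighbor 1.
Step 2: leaves = {4,5,6}. Remove smallest leaf 4, emit neighbor 1.
Step 3: leaves = {5,6}. Remove smallest leaf 5, emit neighbor 2.
Step 4: leaves = {2,6}. Remove smallest leaf 2, emit neighbor 1.
Done: 2 vertices remain (1, 6). Sequence = [1 1 2 1]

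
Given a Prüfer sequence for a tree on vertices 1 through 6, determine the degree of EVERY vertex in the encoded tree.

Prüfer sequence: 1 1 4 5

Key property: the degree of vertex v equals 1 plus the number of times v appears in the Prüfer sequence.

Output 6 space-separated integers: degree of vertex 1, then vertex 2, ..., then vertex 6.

Answer: 3 1 1 2 2 1

Derivation:
p_1 = 1: count[1] becomes 1
p_2 = 1: count[1] becomes 2
p_3 = 4: count[4] becomes 1
p_4 = 5: count[5] becomes 1
Degrees (1 + count): deg[1]=1+2=3, deg[2]=1+0=1, deg[3]=1+0=1, deg[4]=1+1=2, deg[5]=1+1=2, deg[6]=1+0=1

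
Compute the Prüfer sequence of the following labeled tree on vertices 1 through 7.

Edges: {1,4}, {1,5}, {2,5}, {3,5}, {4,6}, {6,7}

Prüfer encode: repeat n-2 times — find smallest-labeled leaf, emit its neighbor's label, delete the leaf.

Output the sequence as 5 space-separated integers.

Answer: 5 5 1 4 6

Derivation:
Step 1: leaves = {2,3,7}. Remove smallest leaf 2, emit neighbor 5.
Step 2: leaves = {3,7}. Remove smallest leaf 3, emit neighbor 5.
Step 3: leaves = {5,7}. Remove smallest leaf 5, emit neighbor 1.
Step 4: leaves = {1,7}. Remove smallest leaf 1, emit neighbor 4.
Step 5: leaves = {4,7}. Remove smallest leaf 4, emit neighbor 6.
Done: 2 vertices remain (6, 7). Sequence = [5 5 1 4 6]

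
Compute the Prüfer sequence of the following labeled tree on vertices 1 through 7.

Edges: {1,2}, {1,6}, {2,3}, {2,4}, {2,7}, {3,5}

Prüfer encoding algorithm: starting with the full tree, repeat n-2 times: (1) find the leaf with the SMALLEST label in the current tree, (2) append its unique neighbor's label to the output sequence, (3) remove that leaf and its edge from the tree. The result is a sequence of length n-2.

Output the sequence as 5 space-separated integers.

Answer: 2 3 2 1 2

Derivation:
Step 1: leaves = {4,5,6,7}. Remove smallest leaf 4, emit neighbor 2.
Step 2: leaves = {5,6,7}. Remove smallest leaf 5, emit neighbor 3.
Step 3: leaves = {3,6,7}. Remove smallest leaf 3, emit neighbor 2.
Step 4: leaves = {6,7}. Remove smallest leaf 6, emit neighbor 1.
Step 5: leaves = {1,7}. Remove smallest leaf 1, emit neighbor 2.
Done: 2 vertices remain (2, 7). Sequence = [2 3 2 1 2]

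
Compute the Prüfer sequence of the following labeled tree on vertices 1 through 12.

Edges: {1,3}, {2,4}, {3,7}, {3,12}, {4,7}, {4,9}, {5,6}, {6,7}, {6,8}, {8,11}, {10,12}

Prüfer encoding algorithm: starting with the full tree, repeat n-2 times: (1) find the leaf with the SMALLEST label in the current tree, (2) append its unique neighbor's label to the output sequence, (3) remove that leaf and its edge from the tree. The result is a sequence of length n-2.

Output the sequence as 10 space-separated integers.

Answer: 3 4 6 4 7 12 8 6 7 3

Derivation:
Step 1: leaves = {1,2,5,9,10,11}. Remove smallest leaf 1, emit neighbor 3.
Step 2: leaves = {2,5,9,10,11}. Remove smallest leaf 2, emit neighbor 4.
Step 3: leaves = {5,9,10,11}. Remove smallest leaf 5, emit neighbor 6.
Step 4: leaves = {9,10,11}. Remove smallest leaf 9, emit neighbor 4.
Step 5: leaves = {4,10,11}. Remove smallest leaf 4, emit neighbor 7.
Step 6: leaves = {10,11}. Remove smallest leaf 10, emit neighbor 12.
Step 7: leaves = {11,12}. Remove smallest leaf 11, emit neighbor 8.
Step 8: leaves = {8,12}. Remove smallest leaf 8, emit neighbor 6.
Step 9: leaves = {6,12}. Remove smallest leaf 6, emit neighbor 7.
Step 10: leaves = {7,12}. Remove smallest leaf 7, emit neighbor 3.
Done: 2 vertices remain (3, 12). Sequence = [3 4 6 4 7 12 8 6 7 3]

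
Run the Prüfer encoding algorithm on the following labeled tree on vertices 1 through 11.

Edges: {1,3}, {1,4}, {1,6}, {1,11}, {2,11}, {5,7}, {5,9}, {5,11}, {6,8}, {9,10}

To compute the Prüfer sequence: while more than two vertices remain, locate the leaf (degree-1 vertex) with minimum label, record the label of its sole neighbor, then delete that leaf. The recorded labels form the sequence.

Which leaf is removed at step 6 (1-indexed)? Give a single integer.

Step 1: current leaves = {2,3,4,7,8,10}. Remove leaf 2 (neighbor: 11).
Step 2: current leaves = {3,4,7,8,10}. Remove leaf 3 (neighbor: 1).
Step 3: current leaves = {4,7,8,10}. Remove leaf 4 (neighbor: 1).
Step 4: current leaves = {7,8,10}. Remove leaf 7 (neighbor: 5).
Step 5: current leaves = {8,10}. Remove leaf 8 (neighbor: 6).
Step 6: current leaves = {6,10}. Remove leaf 6 (neighbor: 1).

Answer: 6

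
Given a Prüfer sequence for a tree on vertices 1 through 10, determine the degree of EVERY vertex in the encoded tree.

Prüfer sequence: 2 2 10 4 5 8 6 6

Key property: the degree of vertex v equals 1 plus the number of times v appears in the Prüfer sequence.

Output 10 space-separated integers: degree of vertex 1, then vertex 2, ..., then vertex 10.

Answer: 1 3 1 2 2 3 1 2 1 2

Derivation:
p_1 = 2: count[2] becomes 1
p_2 = 2: count[2] becomes 2
p_3 = 10: count[10] becomes 1
p_4 = 4: count[4] becomes 1
p_5 = 5: count[5] becomes 1
p_6 = 8: count[8] becomes 1
p_7 = 6: count[6] becomes 1
p_8 = 6: count[6] becomes 2
Degrees (1 + count): deg[1]=1+0=1, deg[2]=1+2=3, deg[3]=1+0=1, deg[4]=1+1=2, deg[5]=1+1=2, deg[6]=1+2=3, deg[7]=1+0=1, deg[8]=1+1=2, deg[9]=1+0=1, deg[10]=1+1=2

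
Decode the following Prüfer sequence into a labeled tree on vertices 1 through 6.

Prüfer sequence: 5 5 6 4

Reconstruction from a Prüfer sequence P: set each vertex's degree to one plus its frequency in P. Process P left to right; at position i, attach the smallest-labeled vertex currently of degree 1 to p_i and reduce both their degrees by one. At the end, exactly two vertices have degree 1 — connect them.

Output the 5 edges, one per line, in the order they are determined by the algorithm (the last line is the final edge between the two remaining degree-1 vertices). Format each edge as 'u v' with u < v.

Initial degrees: {1:1, 2:1, 3:1, 4:2, 5:3, 6:2}
Step 1: smallest deg-1 vertex = 1, p_1 = 5. Add edge {1,5}. Now deg[1]=0, deg[5]=2.
Step 2: smallest deg-1 vertex = 2, p_2 = 5. Add edge {2,5}. Now deg[2]=0, deg[5]=1.
Step 3: smallest deg-1 vertex = 3, p_3 = 6. Add edge {3,6}. Now deg[3]=0, deg[6]=1.
Step 4: smallest deg-1 vertex = 5, p_4 = 4. Add edge {4,5}. Now deg[5]=0, deg[4]=1.
Final: two remaining deg-1 vertices are 4, 6. Add edge {4,6}.

Answer: 1 5
2 5
3 6
4 5
4 6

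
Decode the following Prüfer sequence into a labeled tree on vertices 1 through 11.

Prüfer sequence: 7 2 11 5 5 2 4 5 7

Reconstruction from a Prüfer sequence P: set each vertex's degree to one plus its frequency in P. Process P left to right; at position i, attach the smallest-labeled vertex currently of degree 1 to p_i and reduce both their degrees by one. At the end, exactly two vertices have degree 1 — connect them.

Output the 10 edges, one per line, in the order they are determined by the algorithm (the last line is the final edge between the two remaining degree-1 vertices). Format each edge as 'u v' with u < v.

Initial degrees: {1:1, 2:3, 3:1, 4:2, 5:4, 6:1, 7:3, 8:1, 9:1, 10:1, 11:2}
Step 1: smallest deg-1 vertex = 1, p_1 = 7. Add edge {1,7}. Now deg[1]=0, deg[7]=2.
Step 2: smallest deg-1 vertex = 3, p_2 = 2. Add edge {2,3}. Now deg[3]=0, deg[2]=2.
Step 3: smallest deg-1 vertex = 6, p_3 = 11. Add edge {6,11}. Now deg[6]=0, deg[11]=1.
Step 4: smallest deg-1 vertex = 8, p_4 = 5. Add edge {5,8}. Now deg[8]=0, deg[5]=3.
Step 5: smallest deg-1 vertex = 9, p_5 = 5. Add edge {5,9}. Now deg[9]=0, deg[5]=2.
Step 6: smallest deg-1 vertex = 10, p_6 = 2. Add edge {2,10}. Now deg[10]=0, deg[2]=1.
Step 7: smallest deg-1 vertex = 2, p_7 = 4. Add edge {2,4}. Now deg[2]=0, deg[4]=1.
Step 8: smallest deg-1 vertex = 4, p_8 = 5. Add edge {4,5}. Now deg[4]=0, deg[5]=1.
Step 9: smallest deg-1 vertex = 5, p_9 = 7. Add edge {5,7}. Now deg[5]=0, deg[7]=1.
Final: two remaining deg-1 vertices are 7, 11. Add edge {7,11}.

Answer: 1 7
2 3
6 11
5 8
5 9
2 10
2 4
4 5
5 7
7 11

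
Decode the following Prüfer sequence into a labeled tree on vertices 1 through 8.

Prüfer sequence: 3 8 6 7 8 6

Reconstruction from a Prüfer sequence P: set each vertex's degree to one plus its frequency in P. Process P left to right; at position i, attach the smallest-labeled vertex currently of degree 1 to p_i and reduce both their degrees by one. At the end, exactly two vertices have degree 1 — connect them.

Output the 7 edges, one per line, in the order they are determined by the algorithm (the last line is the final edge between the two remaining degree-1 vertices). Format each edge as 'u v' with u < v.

Initial degrees: {1:1, 2:1, 3:2, 4:1, 5:1, 6:3, 7:2, 8:3}
Step 1: smallest deg-1 vertex = 1, p_1 = 3. Add edge {1,3}. Now deg[1]=0, deg[3]=1.
Step 2: smallest deg-1 vertex = 2, p_2 = 8. Add edge {2,8}. Now deg[2]=0, deg[8]=2.
Step 3: smallest deg-1 vertex = 3, p_3 = 6. Add edge {3,6}. Now deg[3]=0, deg[6]=2.
Step 4: smallest deg-1 vertex = 4, p_4 = 7. Add edge {4,7}. Now deg[4]=0, deg[7]=1.
Step 5: smallest deg-1 vertex = 5, p_5 = 8. Add edge {5,8}. Now deg[5]=0, deg[8]=1.
Step 6: smallest deg-1 vertex = 7, p_6 = 6. Add edge {6,7}. Now deg[7]=0, deg[6]=1.
Final: two remaining deg-1 vertices are 6, 8. Add edge {6,8}.

Answer: 1 3
2 8
3 6
4 7
5 8
6 7
6 8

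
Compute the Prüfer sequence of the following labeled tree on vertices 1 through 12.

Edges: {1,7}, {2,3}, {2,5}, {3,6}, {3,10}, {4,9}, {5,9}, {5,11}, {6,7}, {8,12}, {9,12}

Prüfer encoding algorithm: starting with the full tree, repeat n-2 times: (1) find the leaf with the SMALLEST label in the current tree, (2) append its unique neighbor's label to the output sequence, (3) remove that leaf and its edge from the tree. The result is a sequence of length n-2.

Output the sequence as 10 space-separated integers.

Answer: 7 9 6 3 12 3 2 5 5 9

Derivation:
Step 1: leaves = {1,4,8,10,11}. Remove smallest leaf 1, emit neighbor 7.
Step 2: leaves = {4,7,8,10,11}. Remove smallest leaf 4, emit neighbor 9.
Step 3: leaves = {7,8,10,11}. Remove smallest leaf 7, emit neighbor 6.
Step 4: leaves = {6,8,10,11}. Remove smallest leaf 6, emit neighbor 3.
Step 5: leaves = {8,10,11}. Remove smallest leaf 8, emit neighbor 12.
Step 6: leaves = {10,11,12}. Remove smallest leaf 10, emit neighbor 3.
Step 7: leaves = {3,11,12}. Remove smallest leaf 3, emit neighbor 2.
Step 8: leaves = {2,11,12}. Remove smallest leaf 2, emit neighbor 5.
Step 9: leaves = {11,12}. Remove smallest leaf 11, emit neighbor 5.
Step 10: leaves = {5,12}. Remove smallest leaf 5, emit neighbor 9.
Done: 2 vertices remain (9, 12). Sequence = [7 9 6 3 12 3 2 5 5 9]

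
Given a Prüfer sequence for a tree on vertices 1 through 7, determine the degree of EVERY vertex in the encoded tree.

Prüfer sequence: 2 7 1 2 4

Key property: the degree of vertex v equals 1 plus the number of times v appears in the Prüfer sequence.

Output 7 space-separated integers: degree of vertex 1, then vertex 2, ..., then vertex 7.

Answer: 2 3 1 2 1 1 2

Derivation:
p_1 = 2: count[2] becomes 1
p_2 = 7: count[7] becomes 1
p_3 = 1: count[1] becomes 1
p_4 = 2: count[2] becomes 2
p_5 = 4: count[4] becomes 1
Degrees (1 + count): deg[1]=1+1=2, deg[2]=1+2=3, deg[3]=1+0=1, deg[4]=1+1=2, deg[5]=1+0=1, deg[6]=1+0=1, deg[7]=1+1=2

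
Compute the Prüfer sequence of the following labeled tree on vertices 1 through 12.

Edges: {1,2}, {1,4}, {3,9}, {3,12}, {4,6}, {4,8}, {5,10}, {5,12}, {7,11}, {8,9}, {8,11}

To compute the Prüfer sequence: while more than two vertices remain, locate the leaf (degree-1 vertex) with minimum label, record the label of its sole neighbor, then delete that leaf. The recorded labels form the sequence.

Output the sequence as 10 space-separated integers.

Answer: 1 4 4 8 11 5 12 8 9 3

Derivation:
Step 1: leaves = {2,6,7,10}. Remove smallest leaf 2, emit neighbor 1.
Step 2: leaves = {1,6,7,10}. Remove smallest leaf 1, emit neighbor 4.
Step 3: leaves = {6,7,10}. Remove smallest leaf 6, emit neighbor 4.
Step 4: leaves = {4,7,10}. Remove smallest leaf 4, emit neighbor 8.
Step 5: leaves = {7,10}. Remove smallest leaf 7, emit neighbor 11.
Step 6: leaves = {10,11}. Remove smallest leaf 10, emit neighbor 5.
Step 7: leaves = {5,11}. Remove smallest leaf 5, emit neighbor 12.
Step 8: leaves = {11,12}. Remove smallest leaf 11, emit neighbor 8.
Step 9: leaves = {8,12}. Remove smallest leaf 8, emit neighbor 9.
Step 10: leaves = {9,12}. Remove smallest leaf 9, emit neighbor 3.
Done: 2 vertices remain (3, 12). Sequence = [1 4 4 8 11 5 12 8 9 3]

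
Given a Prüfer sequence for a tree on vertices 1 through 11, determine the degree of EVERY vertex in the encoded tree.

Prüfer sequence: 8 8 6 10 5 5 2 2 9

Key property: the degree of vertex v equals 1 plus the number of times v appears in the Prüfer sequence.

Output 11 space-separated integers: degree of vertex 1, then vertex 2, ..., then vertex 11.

Answer: 1 3 1 1 3 2 1 3 2 2 1

Derivation:
p_1 = 8: count[8] becomes 1
p_2 = 8: count[8] becomes 2
p_3 = 6: count[6] becomes 1
p_4 = 10: count[10] becomes 1
p_5 = 5: count[5] becomes 1
p_6 = 5: count[5] becomes 2
p_7 = 2: count[2] becomes 1
p_8 = 2: count[2] becomes 2
p_9 = 9: count[9] becomes 1
Degrees (1 + count): deg[1]=1+0=1, deg[2]=1+2=3, deg[3]=1+0=1, deg[4]=1+0=1, deg[5]=1+2=3, deg[6]=1+1=2, deg[7]=1+0=1, deg[8]=1+2=3, deg[9]=1+1=2, deg[10]=1+1=2, deg[11]=1+0=1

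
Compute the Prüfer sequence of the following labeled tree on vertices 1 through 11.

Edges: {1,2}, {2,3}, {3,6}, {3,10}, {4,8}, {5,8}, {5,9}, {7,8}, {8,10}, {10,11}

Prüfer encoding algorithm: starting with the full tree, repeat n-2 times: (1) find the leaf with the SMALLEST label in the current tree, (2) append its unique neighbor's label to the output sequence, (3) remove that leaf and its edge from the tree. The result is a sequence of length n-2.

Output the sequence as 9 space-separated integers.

Step 1: leaves = {1,4,6,7,9,11}. Remove smallest leaf 1, emit neighbor 2.
Step 2: leaves = {2,4,6,7,9,11}. Remove smallest leaf 2, emit neighbor 3.
Step 3: leaves = {4,6,7,9,11}. Remove smallest leaf 4, emit neighbor 8.
Step 4: leaves = {6,7,9,11}. Remove smallest leaf 6, emit neighbor 3.
Step 5: leaves = {3,7,9,11}. Remove smallest leaf 3, emit neighbor 10.
Step 6: leaves = {7,9,11}. Remove smallest leaf 7, emit neighbor 8.
Step 7: leaves = {9,11}. Remove smallest leaf 9, emit neighbor 5.
Step 8: leaves = {5,11}. Remove smallest leaf 5, emit neighbor 8.
Step 9: leaves = {8,11}. Remove smallest leaf 8, emit neighbor 10.
Done: 2 vertices remain (10, 11). Sequence = [2 3 8 3 10 8 5 8 10]

Answer: 2 3 8 3 10 8 5 8 10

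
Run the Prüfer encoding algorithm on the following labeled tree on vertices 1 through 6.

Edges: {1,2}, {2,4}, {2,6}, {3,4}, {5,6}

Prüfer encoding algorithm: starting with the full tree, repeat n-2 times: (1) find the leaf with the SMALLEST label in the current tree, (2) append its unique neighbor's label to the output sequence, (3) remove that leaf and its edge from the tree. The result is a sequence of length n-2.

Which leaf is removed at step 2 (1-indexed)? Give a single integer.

Answer: 3

Derivation:
Step 1: current leaves = {1,3,5}. Remove leaf 1 (neighbor: 2).
Step 2: current leaves = {3,5}. Remove leaf 3 (neighbor: 4).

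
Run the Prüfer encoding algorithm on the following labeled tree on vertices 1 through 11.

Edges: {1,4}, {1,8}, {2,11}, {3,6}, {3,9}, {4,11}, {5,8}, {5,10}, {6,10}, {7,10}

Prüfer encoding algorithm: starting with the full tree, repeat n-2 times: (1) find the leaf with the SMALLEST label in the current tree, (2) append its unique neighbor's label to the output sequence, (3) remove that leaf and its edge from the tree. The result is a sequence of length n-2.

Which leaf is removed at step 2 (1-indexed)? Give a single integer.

Step 1: current leaves = {2,7,9}. Remove leaf 2 (neighbor: 11).
Step 2: current leaves = {7,9,11}. Remove leaf 7 (neighbor: 10).

Answer: 7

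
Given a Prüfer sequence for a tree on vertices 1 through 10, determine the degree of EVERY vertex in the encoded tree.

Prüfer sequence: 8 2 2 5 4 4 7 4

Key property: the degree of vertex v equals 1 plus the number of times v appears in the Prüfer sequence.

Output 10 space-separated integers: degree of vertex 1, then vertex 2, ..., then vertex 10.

p_1 = 8: count[8] becomes 1
p_2 = 2: count[2] becomes 1
p_3 = 2: count[2] becomes 2
p_4 = 5: count[5] becomes 1
p_5 = 4: count[4] becomes 1
p_6 = 4: count[4] becomes 2
p_7 = 7: count[7] becomes 1
p_8 = 4: count[4] becomes 3
Degrees (1 + count): deg[1]=1+0=1, deg[2]=1+2=3, deg[3]=1+0=1, deg[4]=1+3=4, deg[5]=1+1=2, deg[6]=1+0=1, deg[7]=1+1=2, deg[8]=1+1=2, deg[9]=1+0=1, deg[10]=1+0=1

Answer: 1 3 1 4 2 1 2 2 1 1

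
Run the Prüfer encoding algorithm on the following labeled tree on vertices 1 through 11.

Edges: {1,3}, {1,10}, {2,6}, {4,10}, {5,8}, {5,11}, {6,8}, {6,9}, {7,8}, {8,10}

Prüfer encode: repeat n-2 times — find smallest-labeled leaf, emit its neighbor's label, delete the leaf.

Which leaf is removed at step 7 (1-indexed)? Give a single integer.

Answer: 6

Derivation:
Step 1: current leaves = {2,3,4,7,9,11}. Remove leaf 2 (neighbor: 6).
Step 2: current leaves = {3,4,7,9,11}. Remove leaf 3 (neighbor: 1).
Step 3: current leaves = {1,4,7,9,11}. Remove leaf 1 (neighbor: 10).
Step 4: current leaves = {4,7,9,11}. Remove leaf 4 (neighbor: 10).
Step 5: current leaves = {7,9,10,11}. Remove leaf 7 (neighbor: 8).
Step 6: current leaves = {9,10,11}. Remove leaf 9 (neighbor: 6).
Step 7: current leaves = {6,10,11}. Remove leaf 6 (neighbor: 8).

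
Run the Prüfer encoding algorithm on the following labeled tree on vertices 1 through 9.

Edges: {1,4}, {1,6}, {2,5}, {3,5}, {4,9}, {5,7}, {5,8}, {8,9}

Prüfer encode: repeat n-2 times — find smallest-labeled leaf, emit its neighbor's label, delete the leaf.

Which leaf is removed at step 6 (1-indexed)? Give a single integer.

Step 1: current leaves = {2,3,6,7}. Remove leaf 2 (neighbor: 5).
Step 2: current leaves = {3,6,7}. Remove leaf 3 (neighbor: 5).
Step 3: current leaves = {6,7}. Remove leaf 6 (neighbor: 1).
Step 4: current leaves = {1,7}. Remove leaf 1 (neighbor: 4).
Step 5: current leaves = {4,7}. Remove leaf 4 (neighbor: 9).
Step 6: current leaves = {7,9}. Remove leaf 7 (neighbor: 5).

Answer: 7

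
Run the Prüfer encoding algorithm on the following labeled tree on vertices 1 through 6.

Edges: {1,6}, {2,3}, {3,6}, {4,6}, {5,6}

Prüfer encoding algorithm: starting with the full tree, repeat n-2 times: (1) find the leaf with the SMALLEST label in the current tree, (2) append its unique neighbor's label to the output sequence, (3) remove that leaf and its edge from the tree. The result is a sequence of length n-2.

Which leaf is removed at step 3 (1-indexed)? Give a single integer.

Answer: 3

Derivation:
Step 1: current leaves = {1,2,4,5}. Remove leaf 1 (neighbor: 6).
Step 2: current leaves = {2,4,5}. Remove leaf 2 (neighbor: 3).
Step 3: current leaves = {3,4,5}. Remove leaf 3 (neighbor: 6).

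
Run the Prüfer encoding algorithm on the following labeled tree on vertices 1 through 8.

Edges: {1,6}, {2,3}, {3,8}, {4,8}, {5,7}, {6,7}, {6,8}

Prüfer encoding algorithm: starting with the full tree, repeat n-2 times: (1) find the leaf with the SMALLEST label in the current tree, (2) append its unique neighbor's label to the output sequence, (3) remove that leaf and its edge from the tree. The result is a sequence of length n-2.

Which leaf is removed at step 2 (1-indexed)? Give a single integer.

Step 1: current leaves = {1,2,4,5}. Remove leaf 1 (neighbor: 6).
Step 2: current leaves = {2,4,5}. Remove leaf 2 (neighbor: 3).

Answer: 2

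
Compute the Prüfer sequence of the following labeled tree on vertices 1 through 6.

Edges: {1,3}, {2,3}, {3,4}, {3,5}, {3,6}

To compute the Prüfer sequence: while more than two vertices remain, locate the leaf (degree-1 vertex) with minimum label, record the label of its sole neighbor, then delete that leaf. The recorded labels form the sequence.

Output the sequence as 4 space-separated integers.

Answer: 3 3 3 3

Derivation:
Step 1: leaves = {1,2,4,5,6}. Remove smallest leaf 1, emit neighbor 3.
Step 2: leaves = {2,4,5,6}. Remove smallest leaf 2, emit neighbor 3.
Step 3: leaves = {4,5,6}. Remove smallest leaf 4, emit neighbor 3.
Step 4: leaves = {5,6}. Remove smallest leaf 5, emit neighbor 3.
Done: 2 vertices remain (3, 6). Sequence = [3 3 3 3]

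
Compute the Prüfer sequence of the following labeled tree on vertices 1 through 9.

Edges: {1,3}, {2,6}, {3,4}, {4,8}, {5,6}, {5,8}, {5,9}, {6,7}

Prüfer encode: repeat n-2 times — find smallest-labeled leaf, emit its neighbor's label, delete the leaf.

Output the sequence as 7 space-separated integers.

Step 1: leaves = {1,2,7,9}. Remove smallest leaf 1, emit neighbor 3.
Step 2: leaves = {2,3,7,9}. Remove smallest leaf 2, emit neighbor 6.
Step 3: leaves = {3,7,9}. Remove smallest leaf 3, emit neighbor 4.
Step 4: leaves = {4,7,9}. Remove smallest leaf 4, emit neighbor 8.
Step 5: leaves = {7,8,9}. Remove smallest leaf 7, emit neighbor 6.
Step 6: leaves = {6,8,9}. Remove smallest leaf 6, emit neighbor 5.
Step 7: leaves = {8,9}. Remove smallest leaf 8, emit neighbor 5.
Done: 2 vertices remain (5, 9). Sequence = [3 6 4 8 6 5 5]

Answer: 3 6 4 8 6 5 5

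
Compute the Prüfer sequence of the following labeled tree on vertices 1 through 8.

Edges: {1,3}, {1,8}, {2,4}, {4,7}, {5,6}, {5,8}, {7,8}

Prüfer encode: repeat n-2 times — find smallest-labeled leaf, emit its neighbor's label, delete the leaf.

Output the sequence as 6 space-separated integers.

Answer: 4 1 8 7 5 8

Derivation:
Step 1: leaves = {2,3,6}. Remove smallest leaf 2, emit neighbor 4.
Step 2: leaves = {3,4,6}. Remove smallest leaf 3, emit neighbor 1.
Step 3: leaves = {1,4,6}. Remove smallest leaf 1, emit neighbor 8.
Step 4: leaves = {4,6}. Remove smallest leaf 4, emit neighbor 7.
Step 5: leaves = {6,7}. Remove smallest leaf 6, emit neighbor 5.
Step 6: leaves = {5,7}. Remove smallest leaf 5, emit neighbor 8.
Done: 2 vertices remain (7, 8). Sequence = [4 1 8 7 5 8]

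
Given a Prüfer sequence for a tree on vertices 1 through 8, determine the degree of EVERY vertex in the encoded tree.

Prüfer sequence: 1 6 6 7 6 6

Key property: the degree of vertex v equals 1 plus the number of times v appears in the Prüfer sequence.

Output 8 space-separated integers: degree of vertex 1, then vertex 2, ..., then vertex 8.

Answer: 2 1 1 1 1 5 2 1

Derivation:
p_1 = 1: count[1] becomes 1
p_2 = 6: count[6] becomes 1
p_3 = 6: count[6] becomes 2
p_4 = 7: count[7] becomes 1
p_5 = 6: count[6] becomes 3
p_6 = 6: count[6] becomes 4
Degrees (1 + count): deg[1]=1+1=2, deg[2]=1+0=1, deg[3]=1+0=1, deg[4]=1+0=1, deg[5]=1+0=1, deg[6]=1+4=5, deg[7]=1+1=2, deg[8]=1+0=1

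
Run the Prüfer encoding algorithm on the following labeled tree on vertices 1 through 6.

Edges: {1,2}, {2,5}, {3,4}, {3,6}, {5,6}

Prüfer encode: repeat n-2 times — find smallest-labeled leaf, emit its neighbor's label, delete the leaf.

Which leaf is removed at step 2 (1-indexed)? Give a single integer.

Step 1: current leaves = {1,4}. Remove leaf 1 (neighbor: 2).
Step 2: current leaves = {2,4}. Remove leaf 2 (neighbor: 5).

Answer: 2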